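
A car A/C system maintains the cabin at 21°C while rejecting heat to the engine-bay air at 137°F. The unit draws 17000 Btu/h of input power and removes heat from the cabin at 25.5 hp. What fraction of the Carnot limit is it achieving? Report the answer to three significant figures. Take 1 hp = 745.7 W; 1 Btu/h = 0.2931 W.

0.484

Converting, Q̇_C = 25.50 hp = 64880 Btu/h, so COP_actual = Q̇_C/Ẇ = 64880/17000 = 3.816.
In absolute terms T_C = 294.15 K and T_H = 331.48 K, so ΔT = 37.33 K.
COP_Carnot = T_C/ΔT = 294.15/37.33 = 7.879.
η_II = COP_actual/COP_Carnot = 3.816/7.879 = 0.4844.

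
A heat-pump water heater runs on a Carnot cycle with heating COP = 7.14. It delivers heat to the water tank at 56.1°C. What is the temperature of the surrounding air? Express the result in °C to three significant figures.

9.99 °C

COP_HP = T_H/(T_H − T_C) gives T_H − T_C = T_H/COP.
With T_H = 329.25 K, T_C = 329.25 × (1 − 1/7.14) = 283.14 K.
Converting, 283.14 K = 9.99°C.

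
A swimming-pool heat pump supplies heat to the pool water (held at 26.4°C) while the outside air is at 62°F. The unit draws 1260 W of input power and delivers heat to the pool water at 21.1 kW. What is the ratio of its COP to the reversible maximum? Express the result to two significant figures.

Converting, Q̇_H = 21.10 kW = 21100 W, so COP_actual = Q̇_H/Ẇ = 21100/1260 = 16.75.
In absolute terms T_C = 289.82 K and T_H = 299.55 K, so ΔT = 9.733 K.
COP_Carnot = T_H/ΔT = 299.55/9.733 = 30.78.
η_II = COP_actual/COP_Carnot = 16.75/30.78 = 0.5441.

0.54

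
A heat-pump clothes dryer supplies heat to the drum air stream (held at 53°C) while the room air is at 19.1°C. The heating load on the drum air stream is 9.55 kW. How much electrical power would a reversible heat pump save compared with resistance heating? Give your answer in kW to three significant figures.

8.56 kW

In absolute terms T_C = 292.25 K and T_H = 326.15 K, so ΔT = 33.90 K.
COP_Carnot = T_H/ΔT = 326.15/33.90 = 9.621.
Resistance heating needs Ẇ_res = Q̇_H = 9.550 kW; the reversible heat pump needs only Ẇ_hp = Q̇_H/COP = 0.9926 kW.
Saving = 9.550 − 0.9926 = 8.557 kW.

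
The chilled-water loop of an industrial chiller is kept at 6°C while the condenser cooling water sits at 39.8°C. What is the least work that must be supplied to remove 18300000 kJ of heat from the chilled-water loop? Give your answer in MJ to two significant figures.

2200 MJ

In absolute terms T_C = 279.15 K and T_H = 312.95 K, so ΔT = 33.80 K.
The reversible limit is COP_R = T_C/ΔT = 8.259, so W_min = Q_C/COP = Q_C·ΔT/T_C.
W_min = 18300000 × 33.80/279.15 = 2216000 kJ = 2216 MJ.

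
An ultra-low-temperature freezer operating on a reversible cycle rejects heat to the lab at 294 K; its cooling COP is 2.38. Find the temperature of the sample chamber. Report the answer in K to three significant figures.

For a Carnot refrigerator COP_R = T_C/(T_H − T_C), so T_C = COP·T_H/(1 + COP).
With T_H = 294.00 K, T_C = 2.38 × 294.00/3.380 = 207.02 K.

207 K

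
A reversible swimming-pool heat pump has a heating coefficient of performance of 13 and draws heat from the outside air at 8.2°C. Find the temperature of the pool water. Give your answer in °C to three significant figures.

31.6 °C

COP_HP = T_H/(T_H − T_C) rearranges to T_H = COP·T_C/(COP − 1).
With T_C = 281.35 K, T_H = 13 × 281.35/12.00 = 304.80 K.
Converting, 304.80 K = 31.65°C.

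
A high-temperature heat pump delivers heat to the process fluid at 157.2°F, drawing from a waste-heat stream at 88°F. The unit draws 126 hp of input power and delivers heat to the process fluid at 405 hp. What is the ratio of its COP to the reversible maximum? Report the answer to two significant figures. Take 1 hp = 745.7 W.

0.36

COP_actual = Q̇_H/Ẇ = 405.0/126.0 = 3.214.
In absolute terms T_C = 304.26 K and T_H = 342.71 K, so ΔT = 38.44 K.
COP_Carnot = T_H/ΔT = 342.71/38.44 = 8.914.
η_II = COP_actual/COP_Carnot = 3.214/8.914 = 0.3606.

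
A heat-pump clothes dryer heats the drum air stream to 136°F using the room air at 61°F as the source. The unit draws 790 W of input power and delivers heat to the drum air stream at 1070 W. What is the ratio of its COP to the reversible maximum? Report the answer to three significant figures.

COP_actual = Q̇_H/Ẇ = 1070/790.0 = 1.354.
In absolute terms T_C = 289.26 K and T_H = 330.93 K, so ΔT = 41.67 K.
COP_Carnot = T_H/ΔT = 330.93/41.67 = 7.942.
η_II = COP_actual/COP_Carnot = 1.354/7.942 = 0.1705.

0.171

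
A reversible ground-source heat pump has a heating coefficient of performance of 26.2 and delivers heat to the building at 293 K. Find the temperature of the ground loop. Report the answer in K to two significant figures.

280 K

COP_HP = T_H/(T_H − T_C) gives T_H − T_C = T_H/COP.
With T_H = 293.00 K, T_C = 293.00 × (1 − 1/26.2) = 281.82 K.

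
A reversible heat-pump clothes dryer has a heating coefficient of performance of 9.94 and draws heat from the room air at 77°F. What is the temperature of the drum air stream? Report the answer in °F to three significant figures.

137 °F

COP_HP = T_H/(T_H − T_C) rearranges to T_H = COP·T_C/(COP − 1).
With T_C = 298.15 K, T_H = 9.94 × 298.15/8.940 = 331.50 K.
Converting, 331.50 K = 137.03°F.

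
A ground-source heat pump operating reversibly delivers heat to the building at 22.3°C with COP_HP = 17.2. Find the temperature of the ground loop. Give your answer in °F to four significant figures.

41.22 °F

COP_HP = T_H/(T_H − T_C) gives T_H − T_C = T_H/COP.
With T_H = 295.45 K, T_C = 295.45 × (1 − 1/17.2) = 278.27 K.
Converting, 278.27 K = 41.22°F.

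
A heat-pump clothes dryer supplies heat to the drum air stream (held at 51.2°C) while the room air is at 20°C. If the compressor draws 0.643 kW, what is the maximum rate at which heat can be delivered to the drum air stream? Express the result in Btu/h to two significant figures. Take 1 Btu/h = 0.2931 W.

In absolute terms T_C = 293.15 K and T_H = 324.35 K, so ΔT = 31.20 K.
COP_Carnot = T_H/ΔT = 324.35/31.20 = 10.40.
Q̇_max = COP_Carnot × Ẇ = 10.40 × 0.6430 kW = 6.685 kW = 22810 Btu/h.

23000 Btu/h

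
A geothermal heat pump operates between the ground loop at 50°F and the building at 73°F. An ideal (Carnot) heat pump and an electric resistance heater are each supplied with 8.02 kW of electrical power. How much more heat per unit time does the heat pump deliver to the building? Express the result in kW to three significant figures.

178 kW

In absolute terms T_C = 283.15 K and T_H = 295.93 K, so ΔT = 12.78 K.
COP_Carnot = T_H/ΔT = 295.93/12.78 = 23.16.
The heat pump delivers Q̇_H = COP × Ẇ = 185.7 kW; the resistance heater delivers Ẇ = 8.020 kW.
Extra = (COP − 1)·Ẇ = 177.7 kW.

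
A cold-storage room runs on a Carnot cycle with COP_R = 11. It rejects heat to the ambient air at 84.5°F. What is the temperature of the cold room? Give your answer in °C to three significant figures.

For a Carnot refrigerator COP_R = T_C/(T_H − T_C), so T_C = COP·T_H/(1 + COP).
With T_H = 302.32 K, T_C = 11 × 302.32/12.00 = 277.12 K.
Converting, 277.12 K = 3.97°C.

3.97 °C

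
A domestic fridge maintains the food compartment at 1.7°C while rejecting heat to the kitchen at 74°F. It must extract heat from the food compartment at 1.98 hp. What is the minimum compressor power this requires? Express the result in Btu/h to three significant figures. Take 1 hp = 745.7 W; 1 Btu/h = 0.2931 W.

In absolute terms T_C = 274.85 K and T_H = 296.48 K, so ΔT = 21.63 K.
COP_Carnot = T_C/ΔT = 274.85/21.63 = 12.70.
Ẇ_min = Q̇/COP_Carnot = 1.980/12.70 = 0.1558 hp = 396.5 Btu/h.

396 Btu/h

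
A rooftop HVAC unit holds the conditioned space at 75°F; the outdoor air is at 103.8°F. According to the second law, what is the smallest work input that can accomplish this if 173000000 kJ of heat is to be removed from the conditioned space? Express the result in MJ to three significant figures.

In absolute terms T_C = 297.04 K and T_H = 313.04 K, so ΔT = 16.00 K.
The reversible limit is COP_R = T_C/ΔT = 18.56, so W_min = Q_C/COP = Q_C·ΔT/T_C.
W_min = 173000000 × 16.00/297.04 = 9319000 kJ = 9319 MJ.

9320 MJ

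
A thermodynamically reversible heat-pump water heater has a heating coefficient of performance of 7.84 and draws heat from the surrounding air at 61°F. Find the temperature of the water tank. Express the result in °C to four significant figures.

58.40 °C

COP_HP = T_H/(T_H − T_C) rearranges to T_H = COP·T_C/(COP − 1).
With T_C = 289.26 K, T_H = 7.84 × 289.26/6.840 = 331.55 K.
Converting, 331.55 K = 58.40°C.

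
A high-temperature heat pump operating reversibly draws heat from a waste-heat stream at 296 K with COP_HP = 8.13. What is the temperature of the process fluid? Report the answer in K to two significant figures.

COP_HP = T_H/(T_H − T_C) rearranges to T_H = COP·T_C/(COP − 1).
With T_C = 296.00 K, T_H = 8.13 × 296.00/7.130 = 337.51 K.

340 K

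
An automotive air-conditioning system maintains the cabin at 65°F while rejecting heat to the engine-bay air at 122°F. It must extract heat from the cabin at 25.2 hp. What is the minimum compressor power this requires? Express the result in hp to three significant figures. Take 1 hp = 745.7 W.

In absolute terms T_C = 291.48 K and T_H = 323.15 K, so ΔT = 31.67 K.
COP_Carnot = T_C/ΔT = 291.48/31.67 = 9.205.
Ẇ_min = Q̇/COP_Carnot = 25.20/9.205 = 2.738 hp.

2.74 hp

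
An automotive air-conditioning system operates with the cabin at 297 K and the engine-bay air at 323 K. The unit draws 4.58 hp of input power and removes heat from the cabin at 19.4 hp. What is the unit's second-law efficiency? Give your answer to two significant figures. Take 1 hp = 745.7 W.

COP_actual = Q̇_C/Ẇ = 19.40/4.580 = 4.236.
The reservoir spacing is ΔT = 323 − 297 = 26.00 K.
COP_Carnot = T_C/ΔT = 297.00/26.00 = 11.42.
η_II = COP_actual/COP_Carnot = 4.236/11.42 = 0.3708.

0.37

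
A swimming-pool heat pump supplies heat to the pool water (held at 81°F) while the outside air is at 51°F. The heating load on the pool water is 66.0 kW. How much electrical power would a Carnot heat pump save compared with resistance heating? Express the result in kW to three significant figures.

In absolute terms T_C = 283.71 K and T_H = 300.37 K, so ΔT = 16.67 K.
COP_Carnot = T_H/ΔT = 300.37/16.67 = 18.02.
Resistance heating needs Ẇ_res = Q̇_H = 66.00 kW; the reversible heat pump needs only Ẇ_hp = Q̇_H/COP = 3.662 kW.
Saving = 66.00 − 3.662 = 62.34 kW.

62.3 kW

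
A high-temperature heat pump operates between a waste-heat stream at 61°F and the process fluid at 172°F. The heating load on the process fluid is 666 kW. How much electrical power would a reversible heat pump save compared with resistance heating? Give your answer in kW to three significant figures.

In absolute terms T_C = 289.26 K and T_H = 350.93 K, so ΔT = 61.67 K.
COP_Carnot = T_H/ΔT = 350.93/61.67 = 5.691.
Resistance heating needs Ẇ_res = Q̇_H = 666.0 kW; the reversible heat pump needs only Ẇ_hp = Q̇_H/COP = 117.0 kW.
Saving = 666.0 − 117.0 = 549.0 kW.

549 kW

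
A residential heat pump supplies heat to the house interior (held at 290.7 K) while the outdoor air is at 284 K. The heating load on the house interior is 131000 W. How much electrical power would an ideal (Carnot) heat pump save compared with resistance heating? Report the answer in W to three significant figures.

The reservoir spacing is ΔT = 290.7 − 284 = 6.700 K.
COP_Carnot = T_H/ΔT = 290.70/6.700 = 43.39.
Resistance heating needs Ẇ_res = Q̇_H = 131000 W; the reversible heat pump needs only Ẇ_hp = Q̇_H/COP = 3019 W.
Saving = 131000 − 3019 = 128000 W.

128000 W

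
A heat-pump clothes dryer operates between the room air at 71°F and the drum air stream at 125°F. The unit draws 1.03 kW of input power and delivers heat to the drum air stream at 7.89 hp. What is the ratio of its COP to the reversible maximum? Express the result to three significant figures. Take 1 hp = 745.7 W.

0.528

Converting, Q̇_H = 7.890 hp = 5.884 kW, so COP_actual = Q̇_H/Ẇ = 5.884/1.030 = 5.712.
In absolute terms T_C = 294.82 K and T_H = 324.82 K, so ΔT = 30.00 K.
COP_Carnot = T_H/ΔT = 324.82/30.00 = 10.83.
η_II = COP_actual/COP_Carnot = 5.712/10.83 = 0.5276.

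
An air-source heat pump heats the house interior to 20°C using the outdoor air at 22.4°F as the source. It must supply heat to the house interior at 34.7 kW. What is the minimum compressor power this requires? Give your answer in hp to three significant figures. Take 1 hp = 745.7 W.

In absolute terms T_C = 267.82 K and T_H = 293.15 K, so ΔT = 25.33 K.
COP_Carnot = T_H/ΔT = 293.15/25.33 = 11.57.
Ẇ_min = Q̇/COP_Carnot = 34.70/11.57 = 2.999 kW = 4.021 hp.

4.02 hp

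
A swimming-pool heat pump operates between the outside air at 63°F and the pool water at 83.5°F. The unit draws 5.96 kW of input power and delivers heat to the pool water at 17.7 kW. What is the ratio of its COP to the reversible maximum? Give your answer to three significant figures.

0.112

COP_actual = Q̇_H/Ẇ = 17.70/5.960 = 2.970.
In absolute terms T_C = 290.37 K and T_H = 301.76 K, so ΔT = 11.39 K.
COP_Carnot = T_H/ΔT = 301.76/11.39 = 26.50.
η_II = COP_actual/COP_Carnot = 2.970/26.50 = 0.1121.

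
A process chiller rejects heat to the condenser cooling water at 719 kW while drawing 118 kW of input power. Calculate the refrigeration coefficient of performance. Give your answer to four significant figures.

5.093

The first law gives Q̇_H = Q̇_C + Ẇ, so the three rates are Q̇_C = 601.0, Q̇_H = 719.0, Ẇ = 118.0 kW.
COP_R = Q̇_C/Ẇ = 601.0/118.0 = 5.093.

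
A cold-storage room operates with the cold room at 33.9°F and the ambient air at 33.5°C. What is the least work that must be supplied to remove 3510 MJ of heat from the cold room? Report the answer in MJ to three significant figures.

415 MJ

In absolute terms T_C = 274.21 K and T_H = 306.65 K, so ΔT = 32.44 K.
The reversible limit is COP_R = T_C/ΔT = 8.452, so W_min = Q_C/COP = Q_C·ΔT/T_C.
W_min = 3510 × 32.44/274.21 = 415.3 MJ.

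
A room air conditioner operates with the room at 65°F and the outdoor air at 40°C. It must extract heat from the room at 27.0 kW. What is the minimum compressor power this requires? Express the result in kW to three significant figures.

In absolute terms T_C = 291.48 K and T_H = 313.15 K, so ΔT = 21.67 K.
COP_Carnot = T_C/ΔT = 291.48/21.67 = 13.45.
Ẇ_min = Q̇/COP_Carnot = 27.00/13.45 = 2.007 kW.

2.01 kW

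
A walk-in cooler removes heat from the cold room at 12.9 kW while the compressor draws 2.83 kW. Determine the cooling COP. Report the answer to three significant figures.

4.56

The first law gives Q̇_H = Q̇_C + Ẇ, so the three rates are Q̇_C = 12.90, Q̇_H = 15.73, Ẇ = 2.830 kW.
COP_R = Q̇_C/Ẇ = 12.90/2.830 = 4.558.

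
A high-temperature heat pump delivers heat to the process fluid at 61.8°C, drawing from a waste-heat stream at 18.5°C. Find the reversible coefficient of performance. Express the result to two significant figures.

In absolute terms T_C = 291.65 K and T_H = 334.95 K, so ΔT = 43.30 K.
For a reversible cycle, COP_Carnot = T_H/ΔT = 334.95/43.30 = 7.736.

7.7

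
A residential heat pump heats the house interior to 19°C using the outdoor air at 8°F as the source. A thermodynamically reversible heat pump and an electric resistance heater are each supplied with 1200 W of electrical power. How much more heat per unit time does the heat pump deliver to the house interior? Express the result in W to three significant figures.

In absolute terms T_C = 259.82 K and T_H = 292.15 K, so ΔT = 32.33 K.
COP_Carnot = T_H/ΔT = 292.15/32.33 = 9.036.
The heat pump delivers Q̇_H = COP × Ẇ = 10840 W; the resistance heater delivers Ẇ = 1200 W.
Extra = (COP − 1)·Ẇ = 9643 W.

9640 W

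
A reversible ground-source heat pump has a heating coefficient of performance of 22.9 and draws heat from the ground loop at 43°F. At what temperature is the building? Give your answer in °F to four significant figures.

65.95 °F

COP_HP = T_H/(T_H − T_C) rearranges to T_H = COP·T_C/(COP − 1).
With T_C = 279.26 K, T_H = 22.9 × 279.26/21.90 = 292.01 K.
Converting, 292.01 K = 65.95°F.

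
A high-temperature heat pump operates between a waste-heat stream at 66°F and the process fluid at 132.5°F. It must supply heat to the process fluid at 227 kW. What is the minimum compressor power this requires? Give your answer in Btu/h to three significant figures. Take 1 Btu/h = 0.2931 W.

In absolute terms T_C = 292.04 K and T_H = 328.98 K, so ΔT = 36.94 K.
COP_Carnot = T_H/ΔT = 328.98/36.94 = 8.905.
Ẇ_min = Q̇/COP_Carnot = 227.0/8.905 = 25.49 kW = 86970 Btu/h.

87000 Btu/h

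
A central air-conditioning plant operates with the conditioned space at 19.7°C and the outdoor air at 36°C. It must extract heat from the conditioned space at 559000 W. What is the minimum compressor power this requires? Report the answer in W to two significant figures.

31000 W

In absolute terms T_C = 292.85 K and T_H = 309.15 K, so ΔT = 16.30 K.
COP_Carnot = T_C/ΔT = 292.85/16.30 = 17.97.
Ẇ_min = Q̇/COP_Carnot = 559000/17.97 = 31110 W.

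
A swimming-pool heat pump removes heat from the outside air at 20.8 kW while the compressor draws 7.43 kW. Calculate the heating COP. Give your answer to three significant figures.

The first law gives Q̇_H = Q̇_C + Ẇ, so the three rates are Q̇_C = 20.80, Q̇_H = 28.23, Ẇ = 7.430 kW.
COP_HP = Q̇_H/Ẇ = 28.23/7.430 = 3.799.

3.80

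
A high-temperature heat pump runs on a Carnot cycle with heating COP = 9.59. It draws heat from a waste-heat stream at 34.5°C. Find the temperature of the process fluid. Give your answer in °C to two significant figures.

COP_HP = T_H/(T_H − T_C) rearranges to T_H = COP·T_C/(COP − 1).
With T_C = 307.65 K, T_H = 9.59 × 307.65/8.590 = 343.46 K.
Converting, 343.46 K = 70.31°C.

70 °C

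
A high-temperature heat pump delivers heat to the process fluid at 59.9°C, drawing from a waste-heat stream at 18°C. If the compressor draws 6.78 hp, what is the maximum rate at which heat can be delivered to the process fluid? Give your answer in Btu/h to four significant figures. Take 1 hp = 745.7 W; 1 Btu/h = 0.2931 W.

137100 Btu/h

In absolute terms T_C = 291.15 K and T_H = 333.05 K, so ΔT = 41.90 K.
COP_Carnot = T_H/ΔT = 333.05/41.90 = 7.949.
Q̇_max = COP_Carnot × Ẇ = 7.949 × 6.780 hp = 53.89 hp = 137100 Btu/h.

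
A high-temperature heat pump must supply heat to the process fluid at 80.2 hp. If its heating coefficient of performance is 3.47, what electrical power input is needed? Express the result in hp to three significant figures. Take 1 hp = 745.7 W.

Ẇ = Q̇_H/COP_HP = 80.20/3.47 = 23.11 hp.

23.1 hp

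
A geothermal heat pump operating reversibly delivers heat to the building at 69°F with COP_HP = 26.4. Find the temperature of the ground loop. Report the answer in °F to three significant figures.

COP_HP = T_H/(T_H − T_C) gives T_H − T_C = T_H/COP.
With T_H = 293.71 K, T_C = 293.71 × (1 − 1/26.4) = 282.58 K.
Converting, 282.58 K = 48.97°F.

49.0 °F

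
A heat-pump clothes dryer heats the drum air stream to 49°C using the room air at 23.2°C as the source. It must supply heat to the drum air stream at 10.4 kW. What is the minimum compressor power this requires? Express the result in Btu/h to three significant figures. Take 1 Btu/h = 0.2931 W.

2840 Btu/h

In absolute terms T_C = 296.35 K and T_H = 322.15 K, so ΔT = 25.80 K.
COP_Carnot = T_H/ΔT = 322.15/25.80 = 12.49.
Ẇ_min = Q̇/COP_Carnot = 10.40/12.49 = 0.8329 kW = 2842 Btu/h.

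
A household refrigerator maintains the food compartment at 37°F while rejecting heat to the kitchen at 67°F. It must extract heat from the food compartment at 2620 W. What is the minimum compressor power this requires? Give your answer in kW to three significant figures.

0.158 kW

In absolute terms T_C = 275.93 K and T_H = 292.59 K, so ΔT = 16.67 K.
COP_Carnot = T_C/ΔT = 275.93/16.67 = 16.56.
Ẇ_min = Q̇/COP_Carnot = 2620/16.56 = 158.3 W = 0.1583 kW.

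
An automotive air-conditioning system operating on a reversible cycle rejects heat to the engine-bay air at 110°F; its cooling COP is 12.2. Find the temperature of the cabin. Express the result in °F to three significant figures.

66.8 °F

For a Carnot refrigerator COP_R = T_C/(T_H − T_C), so T_C = COP·T_H/(1 + COP).
With T_H = 316.48 K, T_C = 12.2 × 316.48/13.20 = 292.51 K.
Converting, 292.51 K = 66.84°F.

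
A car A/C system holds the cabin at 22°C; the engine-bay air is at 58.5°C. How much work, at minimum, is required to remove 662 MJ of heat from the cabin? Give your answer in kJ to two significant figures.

82000 kJ

In absolute terms T_C = 295.15 K and T_H = 331.65 K, so ΔT = 36.50 K.
The reversible limit is COP_R = T_C/ΔT = 8.086, so W_min = Q_C/COP = Q_C·ΔT/T_C.
W_min = 662.0 × 36.50/295.15 = 81.87 MJ = 81870 kJ.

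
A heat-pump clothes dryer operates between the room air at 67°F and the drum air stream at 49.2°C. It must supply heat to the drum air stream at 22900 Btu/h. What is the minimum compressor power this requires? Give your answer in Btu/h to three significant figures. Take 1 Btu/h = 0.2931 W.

In absolute terms T_C = 292.59 K and T_H = 322.35 K, so ΔT = 29.76 K.
COP_Carnot = T_H/ΔT = 322.35/29.76 = 10.83.
Ẇ_min = Q̇/COP_Carnot = 22900/10.83 = 2114 Btu/h.

2110 Btu/h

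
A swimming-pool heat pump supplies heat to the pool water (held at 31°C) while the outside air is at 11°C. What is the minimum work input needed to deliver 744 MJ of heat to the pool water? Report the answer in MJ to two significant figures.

In absolute terms T_C = 284.15 K and T_H = 304.15 K, so ΔT = 20.00 K.
The reversible limit is COP_HP = T_H/ΔT = 15.21, so W_min = Q_H/COP = Q_H·ΔT/T_H.
W_min = 744.0 × 20.00/304.15 = 48.92 MJ.

49 MJ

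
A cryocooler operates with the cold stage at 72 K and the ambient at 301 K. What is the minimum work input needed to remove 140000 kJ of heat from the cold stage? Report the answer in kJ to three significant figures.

The reservoir spacing is ΔT = 301 − 72 = 229.0 K.
The reversible limit is COP_R = T_C/ΔT = 0.3144, so W_min = Q_C/COP = Q_C·ΔT/T_C.
W_min = 140000 × 229.0/72.00 = 445300 kJ.

445000 kJ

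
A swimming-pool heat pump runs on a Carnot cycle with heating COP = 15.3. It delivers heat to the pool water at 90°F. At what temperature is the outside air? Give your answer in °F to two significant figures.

COP_HP = T_H/(T_H − T_C) gives T_H − T_C = T_H/COP.
With T_H = 305.37 K, T_C = 305.37 × (1 − 1/15.3) = 285.41 K.
Converting, 285.41 K = 54.07°F.

54 °F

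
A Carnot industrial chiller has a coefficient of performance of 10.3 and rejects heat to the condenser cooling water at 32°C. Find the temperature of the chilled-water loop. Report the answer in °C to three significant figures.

5.00 °C

For a Carnot refrigerator COP_R = T_C/(T_H − T_C), so T_C = COP·T_H/(1 + COP).
With T_H = 305.15 K, T_C = 10.3 × 305.15/11.30 = 278.15 K.
Converting, 278.15 K = 5.00°C.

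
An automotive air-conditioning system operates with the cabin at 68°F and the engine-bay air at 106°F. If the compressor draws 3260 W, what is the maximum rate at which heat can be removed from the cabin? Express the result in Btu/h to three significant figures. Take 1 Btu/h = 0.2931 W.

154000 Btu/h

In absolute terms T_C = 293.15 K and T_H = 314.26 K, so ΔT = 21.11 K.
COP_Carnot = T_C/ΔT = 293.15/21.11 = 13.89.
Q̇_max = COP_Carnot × Ẇ = 13.89 × 3260 W = 45270 W = 154400 Btu/h.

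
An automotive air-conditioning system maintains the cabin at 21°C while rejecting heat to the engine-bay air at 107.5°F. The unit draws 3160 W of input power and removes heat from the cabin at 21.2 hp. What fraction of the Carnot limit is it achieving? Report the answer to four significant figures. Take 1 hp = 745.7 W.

Converting, Q̇_C = 21.20 hp = 15810 W, so COP_actual = Q̇_C/Ẇ = 15810/3160 = 5.003.
In absolute terms T_C = 294.15 K and T_H = 315.09 K, so ΔT = 20.94 K.
COP_Carnot = T_C/ΔT = 294.15/20.94 = 14.04.
η_II = COP_actual/COP_Carnot = 5.003/14.04 = 0.3562.

0.3562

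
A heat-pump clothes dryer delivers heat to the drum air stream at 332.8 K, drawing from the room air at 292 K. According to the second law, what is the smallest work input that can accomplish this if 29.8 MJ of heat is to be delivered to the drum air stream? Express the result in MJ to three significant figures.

3.65 MJ

The reservoir spacing is ΔT = 332.8 − 292 = 40.80 K.
The reversible limit is COP_HP = T_H/ΔT = 8.157, so W_min = Q_H/COP = Q_H·ΔT/T_H.
W_min = 29.80 × 40.80/332.80 = 3.653 MJ.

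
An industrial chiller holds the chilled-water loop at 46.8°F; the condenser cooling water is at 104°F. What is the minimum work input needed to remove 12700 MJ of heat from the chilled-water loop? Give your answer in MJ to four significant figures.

1434 MJ

In absolute terms T_C = 281.37 K and T_H = 313.15 K, so ΔT = 31.78 K.
The reversible limit is COP_R = T_C/ΔT = 8.854, so W_min = Q_C/COP = Q_C·ΔT/T_C.
W_min = 12700 × 31.78/281.37 = 1434 MJ.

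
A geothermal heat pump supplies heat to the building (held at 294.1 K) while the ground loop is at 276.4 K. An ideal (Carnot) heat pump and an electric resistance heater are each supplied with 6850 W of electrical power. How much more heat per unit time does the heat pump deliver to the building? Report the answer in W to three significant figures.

107000 W

The reservoir spacing is ΔT = 294.1 − 276.4 = 17.70 K.
COP_Carnot = T_H/ΔT = 294.10/17.70 = 16.62.
The heat pump delivers Q̇_H = COP × Ẇ = 113800 W; the resistance heater delivers Ẇ = 6850 W.
Extra = (COP − 1)·Ẇ = 107000 W.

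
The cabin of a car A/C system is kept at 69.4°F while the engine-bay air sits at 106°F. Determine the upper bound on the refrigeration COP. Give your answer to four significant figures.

14.46

In absolute terms T_C = 293.93 K and T_H = 314.26 K, so ΔT = 20.33 K.
For a reversible cycle, COP_Carnot = T_C/ΔT = 293.93/20.33 = 14.46.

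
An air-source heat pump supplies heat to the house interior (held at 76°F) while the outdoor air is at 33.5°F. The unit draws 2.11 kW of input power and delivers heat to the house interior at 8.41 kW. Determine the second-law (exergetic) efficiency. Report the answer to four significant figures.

0.3162

COP_actual = Q̇_H/Ẇ = 8.410/2.110 = 3.986.
In absolute terms T_C = 273.98 K and T_H = 297.59 K, so ΔT = 23.61 K.
COP_Carnot = T_H/ΔT = 297.59/23.61 = 12.60.
η_II = COP_actual/COP_Carnot = 3.986/12.60 = 0.3162.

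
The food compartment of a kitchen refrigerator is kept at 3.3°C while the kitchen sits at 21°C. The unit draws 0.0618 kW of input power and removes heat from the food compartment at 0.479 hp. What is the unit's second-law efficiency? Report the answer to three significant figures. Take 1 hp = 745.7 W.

0.370

Converting, Q̇_C = 0.4790 hp = 0.3572 kW, so COP_actual = Q̇_C/Ẇ = 0.3572/0.06180 = 5.780.
In absolute terms T_C = 276.45 K and T_H = 294.15 K, so ΔT = 17.70 K.
COP_Carnot = T_C/ΔT = 276.45/17.70 = 15.62.
η_II = COP_actual/COP_Carnot = 5.780/15.62 = 0.3701.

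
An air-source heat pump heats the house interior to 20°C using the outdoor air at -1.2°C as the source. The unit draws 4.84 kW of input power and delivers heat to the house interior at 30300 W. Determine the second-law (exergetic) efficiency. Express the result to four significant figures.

0.4527

Converting, Q̇_H = 30300 W = 30.30 kW, so COP_actual = Q̇_H/Ẇ = 30.30/4.840 = 6.260.
In absolute terms T_C = 271.95 K and T_H = 293.15 K, so ΔT = 21.20 K.
COP_Carnot = T_H/ΔT = 293.15/21.20 = 13.83.
η_II = COP_actual/COP_Carnot = 6.260/13.83 = 0.4527.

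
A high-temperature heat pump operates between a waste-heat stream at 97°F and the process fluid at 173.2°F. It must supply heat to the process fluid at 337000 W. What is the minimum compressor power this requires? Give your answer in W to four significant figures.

In absolute terms T_C = 309.26 K and T_H = 351.59 K, so ΔT = 42.33 K.
COP_Carnot = T_H/ΔT = 351.59/42.33 = 8.305.
Ẇ_min = Q̇/COP_Carnot = 337000/8.305 = 40580 W.

40580 W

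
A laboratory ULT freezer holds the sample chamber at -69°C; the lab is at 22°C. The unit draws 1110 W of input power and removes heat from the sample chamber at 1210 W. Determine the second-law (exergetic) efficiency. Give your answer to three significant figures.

0.486

COP_actual = Q̇_C/Ẇ = 1210/1110 = 1.090.
In absolute terms T_C = 204.15 K and T_H = 295.15 K, so ΔT = 91.00 K.
COP_Carnot = T_C/ΔT = 204.15/91.00 = 2.243.
η_II = COP_actual/COP_Carnot = 1.090/2.243 = 0.4859.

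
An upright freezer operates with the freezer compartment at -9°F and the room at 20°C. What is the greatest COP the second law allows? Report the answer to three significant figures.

5.85

In absolute terms T_C = 250.37 K and T_H = 293.15 K, so ΔT = 42.78 K.
For a reversible cycle, COP_Carnot = T_C/ΔT = 250.37/42.78 = 5.853.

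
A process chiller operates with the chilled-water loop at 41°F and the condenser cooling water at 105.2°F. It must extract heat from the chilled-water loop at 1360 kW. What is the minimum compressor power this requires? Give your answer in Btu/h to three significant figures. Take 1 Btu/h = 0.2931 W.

595000 Btu/h

In absolute terms T_C = 278.15 K and T_H = 313.82 K, so ΔT = 35.67 K.
COP_Carnot = T_C/ΔT = 278.15/35.67 = 7.799.
Ẇ_min = Q̇/COP_Carnot = 1360/7.799 = 174.4 kW = 595000 Btu/h.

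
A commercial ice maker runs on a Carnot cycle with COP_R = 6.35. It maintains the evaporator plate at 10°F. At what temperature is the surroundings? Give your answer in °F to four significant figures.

COP_R = T_C/(T_H − T_C) gives T_H − T_C = T_C/COP.
With T_C = 260.93 K, T_H = 260.93 × (1 + 1/6.35) = 302.02 K.
Converting, 302.02 K = 83.96°F.

83.96 °F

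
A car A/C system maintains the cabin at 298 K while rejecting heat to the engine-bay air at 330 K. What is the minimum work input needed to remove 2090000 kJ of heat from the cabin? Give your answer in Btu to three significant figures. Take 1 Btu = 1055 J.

The reservoir spacing is ΔT = 330 − 298 = 32.00 K.
The reversible limit is COP_R = T_C/ΔT = 9.313, so W_min = Q_C/COP = Q_C·ΔT/T_C.
W_min = 2090000 × 32.00/298.00 = 224400 kJ = 212700 Btu.

213000 Btu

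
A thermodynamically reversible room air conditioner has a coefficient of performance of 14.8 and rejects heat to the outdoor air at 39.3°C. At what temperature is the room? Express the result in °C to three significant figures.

For a Carnot refrigerator COP_R = T_C/(T_H − T_C), so T_C = COP·T_H/(1 + COP).
With T_H = 312.45 K, T_C = 14.8 × 312.45/15.80 = 292.67 K.
Converting, 292.67 K = 19.52°C.

19.5 °C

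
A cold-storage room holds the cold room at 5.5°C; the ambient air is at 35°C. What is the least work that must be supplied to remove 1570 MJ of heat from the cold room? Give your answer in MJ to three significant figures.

In absolute terms T_C = 278.65 K and T_H = 308.15 K, so ΔT = 29.50 K.
The reversible limit is COP_R = T_C/ΔT = 9.446, so W_min = Q_C/COP = Q_C·ΔT/T_C.
W_min = 1570 × 29.50/278.65 = 166.2 MJ.

166 MJ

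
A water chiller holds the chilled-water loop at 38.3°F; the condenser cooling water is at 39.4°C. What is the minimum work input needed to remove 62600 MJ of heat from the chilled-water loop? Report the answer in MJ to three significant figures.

In absolute terms T_C = 276.65 K and T_H = 312.55 K, so ΔT = 35.90 K.
The reversible limit is COP_R = T_C/ΔT = 7.706, so W_min = Q_C/COP = Q_C·ΔT/T_C.
W_min = 62600 × 35.90/276.65 = 8123 MJ.

8120 MJ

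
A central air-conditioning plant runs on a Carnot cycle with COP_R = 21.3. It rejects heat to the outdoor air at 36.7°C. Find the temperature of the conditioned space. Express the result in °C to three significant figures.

22.8 °C

For a Carnot refrigerator COP_R = T_C/(T_H − T_C), so T_C = COP·T_H/(1 + COP).
With T_H = 309.85 K, T_C = 21.3 × 309.85/22.30 = 295.96 K.
Converting, 295.96 K = 22.81°C.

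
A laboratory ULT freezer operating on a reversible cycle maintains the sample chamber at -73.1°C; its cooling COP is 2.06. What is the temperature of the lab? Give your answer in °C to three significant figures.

24.0 °C

COP_R = T_C/(T_H − T_C) gives T_H − T_C = T_C/COP.
With T_C = 200.05 K, T_H = 200.05 × (1 + 1/2.06) = 297.16 K.
Converting, 297.16 K = 24.01°C.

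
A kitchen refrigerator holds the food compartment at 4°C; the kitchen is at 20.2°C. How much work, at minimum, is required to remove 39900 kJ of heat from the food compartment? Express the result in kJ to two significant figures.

In absolute terms T_C = 277.15 K and T_H = 293.35 K, so ΔT = 16.20 K.
The reversible limit is COP_R = T_C/ΔT = 17.11, so W_min = Q_C/COP = Q_C·ΔT/T_C.
W_min = 39900 × 16.20/277.15 = 2332 kJ.

2300 kJ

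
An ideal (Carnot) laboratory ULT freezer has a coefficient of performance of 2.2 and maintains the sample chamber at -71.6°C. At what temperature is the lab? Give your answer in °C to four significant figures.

COP_R = T_C/(T_H − T_C) gives T_H − T_C = T_C/COP.
With T_C = 201.55 K, T_H = 201.55 × (1 + 1/2.2) = 293.16 K.
Converting, 293.16 K = 20.01°C.

20.01 °C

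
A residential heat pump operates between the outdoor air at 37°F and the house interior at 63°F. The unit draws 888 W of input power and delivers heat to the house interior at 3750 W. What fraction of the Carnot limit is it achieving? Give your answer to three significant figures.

0.210

COP_actual = Q̇_H/Ẇ = 3750/888.0 = 4.223.
In absolute terms T_C = 275.93 K and T_H = 290.37 K, so ΔT = 14.44 K.
COP_Carnot = T_H/ΔT = 290.37/14.44 = 20.10.
η_II = COP_actual/COP_Carnot = 4.223/20.10 = 0.2101.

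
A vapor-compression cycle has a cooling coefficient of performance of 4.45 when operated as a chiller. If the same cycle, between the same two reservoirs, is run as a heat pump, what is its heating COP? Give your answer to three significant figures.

The first law on one cycle gives Q_H = Q_C + W, so Q_H/W = Q_C/W + 1.
COP_HP = COP_R + 1 = 4.45 + 1 = 5.45.

5.45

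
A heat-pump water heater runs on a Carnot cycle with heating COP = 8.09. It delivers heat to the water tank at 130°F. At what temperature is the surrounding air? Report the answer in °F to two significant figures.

57 °F

COP_HP = T_H/(T_H − T_C) gives T_H − T_C = T_H/COP.
With T_H = 327.59 K, T_C = 327.59 × (1 − 1/8.09) = 287.10 K.
Converting, 287.10 K = 57.11°F.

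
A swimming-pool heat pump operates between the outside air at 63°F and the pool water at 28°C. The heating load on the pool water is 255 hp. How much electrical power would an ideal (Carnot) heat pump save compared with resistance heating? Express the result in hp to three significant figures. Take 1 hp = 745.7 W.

246 hp

In absolute terms T_C = 290.37 K and T_H = 301.15 K, so ΔT = 10.78 K.
COP_Carnot = T_H/ΔT = 301.15/10.78 = 27.94.
Resistance heating needs Ẇ_res = Q̇_H = 255.0 hp; the reversible heat pump needs only Ẇ_hp = Q̇_H/COP = 9.126 hp.
Saving = 255.0 − 9.126 = 245.9 hp.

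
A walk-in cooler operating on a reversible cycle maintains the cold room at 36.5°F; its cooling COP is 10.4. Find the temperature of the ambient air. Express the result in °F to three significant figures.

COP_R = T_C/(T_H − T_C) gives T_H − T_C = T_C/COP.
With T_C = 275.65 K, T_H = 275.65 × (1 + 1/10.4) = 302.15 K.
Converting, 302.15 K = 84.21°F.

84.2 °F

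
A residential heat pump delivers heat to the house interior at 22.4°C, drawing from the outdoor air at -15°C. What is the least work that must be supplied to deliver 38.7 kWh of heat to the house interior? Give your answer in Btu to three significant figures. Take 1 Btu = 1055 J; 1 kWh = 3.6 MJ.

In absolute terms T_C = 258.15 K and T_H = 295.55 K, so ΔT = 37.40 K.
The reversible limit is COP_HP = T_H/ΔT = 7.902, so W_min = Q_H/COP = Q_H·ΔT/T_H.
W_min = 38.70 × 37.40/295.55 = 4.897 kWh = 16710 Btu.

16700 Btu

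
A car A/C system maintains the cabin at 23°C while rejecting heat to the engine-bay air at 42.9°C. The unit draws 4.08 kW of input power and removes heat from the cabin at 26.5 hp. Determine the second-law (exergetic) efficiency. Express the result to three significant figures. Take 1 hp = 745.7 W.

0.325

Converting, Q̇_C = 26.50 hp = 19.76 kW, so COP_actual = Q̇_C/Ẇ = 19.76/4.080 = 4.843.
In absolute terms T_C = 296.15 K and T_H = 316.05 K, so ΔT = 19.90 K.
COP_Carnot = T_C/ΔT = 296.15/19.90 = 14.88.
η_II = COP_actual/COP_Carnot = 4.843/14.88 = 0.3255.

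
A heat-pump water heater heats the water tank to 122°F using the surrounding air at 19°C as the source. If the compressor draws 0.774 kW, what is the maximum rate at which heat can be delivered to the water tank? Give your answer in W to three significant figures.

8070 W

In absolute terms T_C = 292.15 K and T_H = 323.15 K, so ΔT = 31.00 K.
COP_Carnot = T_H/ΔT = 323.15/31.00 = 10.42.
Q̇_max = COP_Carnot × Ẇ = 10.42 × 0.7740 kW = 8.068 kW = 8068 W.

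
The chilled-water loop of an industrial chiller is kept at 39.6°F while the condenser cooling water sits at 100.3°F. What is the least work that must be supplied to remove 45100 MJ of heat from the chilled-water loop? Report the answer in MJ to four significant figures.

In absolute terms T_C = 277.37 K and T_H = 311.09 K, so ΔT = 33.72 K.
The reversible limit is COP_R = T_C/ΔT = 8.225, so W_min = Q_C/COP = Q_C·ΔT/T_C.
W_min = 45100 × 33.72/277.37 = 5483 MJ.

5483 MJ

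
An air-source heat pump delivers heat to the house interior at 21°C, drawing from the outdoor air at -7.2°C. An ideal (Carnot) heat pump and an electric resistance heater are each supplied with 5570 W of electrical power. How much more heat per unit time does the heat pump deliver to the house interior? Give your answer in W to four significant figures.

52530 W

In absolute terms T_C = 265.95 K and T_H = 294.15 K, so ΔT = 28.20 K.
COP_Carnot = T_H/ΔT = 294.15/28.20 = 10.43.
The heat pump delivers Q̇_H = COP × Ẇ = 58100 W; the resistance heater delivers Ẇ = 5570 W.
Extra = (COP − 1)·Ẇ = 52530 W.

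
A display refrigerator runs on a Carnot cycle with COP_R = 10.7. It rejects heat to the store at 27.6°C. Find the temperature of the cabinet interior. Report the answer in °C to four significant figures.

For a Carnot refrigerator COP_R = T_C/(T_H − T_C), so T_C = COP·T_H/(1 + COP).
With T_H = 300.75 K, T_C = 10.7 × 300.75/11.70 = 275.04 K.
Converting, 275.04 K = 1.89°C.

1.895 °C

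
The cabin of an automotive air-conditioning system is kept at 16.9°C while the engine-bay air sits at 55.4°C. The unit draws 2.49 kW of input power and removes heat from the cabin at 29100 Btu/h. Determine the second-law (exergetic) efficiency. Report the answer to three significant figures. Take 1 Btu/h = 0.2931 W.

0.455

Converting, Q̇_C = 29100 Btu/h = 8.529 kW, so COP_actual = Q̇_C/Ẇ = 8.529/2.490 = 3.425.
In absolute terms T_C = 290.05 K and T_H = 328.55 K, so ΔT = 38.50 K.
COP_Carnot = T_C/ΔT = 290.05/38.50 = 7.534.
η_II = COP_actual/COP_Carnot = 3.425/7.534 = 0.4547.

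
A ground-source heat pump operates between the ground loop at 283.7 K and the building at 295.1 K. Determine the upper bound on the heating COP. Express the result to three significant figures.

25.9

The reservoir spacing is ΔT = 295.1 − 283.7 = 11.40 K.
For a reversible cycle, COP_Carnot = T_H/ΔT = 295.10/11.40 = 25.89.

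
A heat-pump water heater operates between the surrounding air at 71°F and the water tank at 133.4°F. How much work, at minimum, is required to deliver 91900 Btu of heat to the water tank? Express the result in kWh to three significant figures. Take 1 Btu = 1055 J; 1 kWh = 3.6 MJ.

2.83 kWh

In absolute terms T_C = 294.82 K and T_H = 329.48 K, so ΔT = 34.67 K.
The reversible limit is COP_HP = T_H/ΔT = 9.504, so W_min = Q_H/COP = Q_H·ΔT/T_H.
W_min = 91900 × 34.67/329.48 = 9669 Btu = 2.834 kWh.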